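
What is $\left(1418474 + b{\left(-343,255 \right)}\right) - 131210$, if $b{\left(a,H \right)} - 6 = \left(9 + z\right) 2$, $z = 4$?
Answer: $1287296$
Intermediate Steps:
$b{\left(a,H \right)} = 32$ ($b{\left(a,H \right)} = 6 + \left(9 + 4\right) 2 = 6 + 13 \cdot 2 = 6 + 26 = 32$)
$\left(1418474 + b{\left(-343,255 \right)}\right) - 131210 = \left(1418474 + 32\right) - 131210 = 1418506 - 131210 = 1287296$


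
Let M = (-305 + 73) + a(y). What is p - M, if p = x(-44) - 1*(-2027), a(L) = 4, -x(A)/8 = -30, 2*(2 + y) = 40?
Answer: 2495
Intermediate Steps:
y = 18 (y = -2 + (½)*40 = -2 + 20 = 18)
x(A) = 240 (x(A) = -8*(-30) = 240)
p = 2267 (p = 240 - 1*(-2027) = 240 + 2027 = 2267)
M = -228 (M = (-305 + 73) + 4 = -232 + 4 = -228)
p - M = 2267 - 1*(-228) = 2267 + 228 = 2495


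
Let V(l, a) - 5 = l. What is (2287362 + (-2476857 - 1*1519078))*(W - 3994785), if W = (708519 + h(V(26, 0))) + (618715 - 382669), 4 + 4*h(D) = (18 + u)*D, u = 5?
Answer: 20844882765983/4 ≈ 5.2112e+12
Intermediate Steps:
V(l, a) = 5 + l
h(D) = -1 + 23*D/4 (h(D) = -1 + ((18 + 5)*D)/4 = -1 + (23*D)/4 = -1 + 23*D/4)
W = 3778969/4 (W = (708519 + (-1 + 23*(5 + 26)/4)) + (618715 - 382669) = (708519 + (-1 + (23/4)*31)) + 236046 = (708519 + (-1 + 713/4)) + 236046 = (708519 + 709/4) + 236046 = 2834785/4 + 236046 = 3778969/4 ≈ 9.4474e+5)
(2287362 + (-2476857 - 1*1519078))*(W - 3994785) = (2287362 + (-2476857 - 1*1519078))*(3778969/4 - 3994785) = (2287362 + (-2476857 - 1519078))*(-12200171/4) = (2287362 - 3995935)*(-12200171/4) = -1708573*(-12200171/4) = 20844882765983/4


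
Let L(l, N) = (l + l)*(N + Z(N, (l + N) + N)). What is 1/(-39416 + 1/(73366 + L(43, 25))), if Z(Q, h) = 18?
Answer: -77064/3037554623 ≈ -2.5370e-5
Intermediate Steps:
L(l, N) = 2*l*(18 + N) (L(l, N) = (l + l)*(N + 18) = (2*l)*(18 + N) = 2*l*(18 + N))
1/(-39416 + 1/(73366 + L(43, 25))) = 1/(-39416 + 1/(73366 + 2*43*(18 + 25))) = 1/(-39416 + 1/(73366 + 2*43*43)) = 1/(-39416 + 1/(73366 + 3698)) = 1/(-39416 + 1/77064) = 1/(-3037554623/77064) = -77064/3037554623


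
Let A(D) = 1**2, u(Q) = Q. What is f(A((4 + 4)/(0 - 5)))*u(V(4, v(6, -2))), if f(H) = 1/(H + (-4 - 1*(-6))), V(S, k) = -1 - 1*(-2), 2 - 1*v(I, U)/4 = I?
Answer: 1/3 ≈ 0.33333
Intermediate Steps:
v(I, U) = 8 - 4*I
V(S, k) = 1 (V(S, k) = -1 + 2 = 1)
A(D) = 1
f(H) = 1/(2 + H) (f(H) = 1/(H + (-4 + 6)) = 1/(H + 2) = 1/(2 + H))
f(A((4 + 4)/(0 - 5)))*u(V(4, v(6, -2))) = 1/(2 + 1) = 1/3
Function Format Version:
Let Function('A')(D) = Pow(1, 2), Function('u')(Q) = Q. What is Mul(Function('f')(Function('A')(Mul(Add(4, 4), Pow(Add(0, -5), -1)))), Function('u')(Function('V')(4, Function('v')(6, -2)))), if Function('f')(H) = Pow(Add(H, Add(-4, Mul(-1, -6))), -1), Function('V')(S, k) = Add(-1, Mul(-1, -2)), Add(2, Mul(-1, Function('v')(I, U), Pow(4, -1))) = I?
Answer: Rational(1, 3) ≈ 0.33333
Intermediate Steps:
Function('v')(I, U) = Add(8, Mul(-4, I))
Function('V')(S, k) = 1 (Function('V')(S, k) = Add(-1, 2) = 1)
Function('A')(D) = 1
Function('f')(H) = Pow(Add(2, H), -1) (Function('f')(H) = Pow(Add(H, Add(-4, 6)), -1) = Pow(Add(H, 2), -1) = Pow(Add(2, H), -1))
Mul(Function('f')(Function('A')(Mul(Add(4, 4), Pow(Add(0, -5), -1)))), Function('u')(Function('V')(4, Function('v')(6, -2)))) = Mul(Pow(Add(2, 1), -1), 1) = Mul(Pow(3, -1), 1) = Mul(Rational(1, 3), 1) = Rational(1, 3)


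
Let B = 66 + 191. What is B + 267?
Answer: 524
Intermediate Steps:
B = 257
B + 267 = 257 + 267 = 524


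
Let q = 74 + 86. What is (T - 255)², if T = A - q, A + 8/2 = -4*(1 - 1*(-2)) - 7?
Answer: 191844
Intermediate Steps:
A = -23 (A = -4 + (-4*(1 - 1*(-2)) - 7) = -4 + (-4*(1 + 2) - 7) = -4 + (-4*3 - 7) = -4 + (-12 - 7) = -4 - 19 = -23)
q = 160
T = -183 (T = -23 - 1*160 = -23 - 160 = -183)
(T - 255)² = (-183 - 255)² = (-438)² = 191844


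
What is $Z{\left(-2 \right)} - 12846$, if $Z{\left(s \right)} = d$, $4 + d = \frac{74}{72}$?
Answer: $- \frac{462563}{36} \approx -12849.0$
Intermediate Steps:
$d = - \frac{107}{36}$ ($d = -4 + \frac{74}{72} = -4 + 74 \cdot \frac{1}{72} = -4 + \frac{37}{36} = - \frac{107}{36} \approx -2.9722$)
$Z{\left(s \right)} = - \frac{107}{36}$
$Z{\left(-2 \right)} - 12846 = - \frac{107}{36} - 12846 = - \frac{462563}{36}$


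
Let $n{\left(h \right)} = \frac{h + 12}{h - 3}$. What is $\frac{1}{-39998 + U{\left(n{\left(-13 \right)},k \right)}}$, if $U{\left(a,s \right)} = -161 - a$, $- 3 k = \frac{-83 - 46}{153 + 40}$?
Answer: $- \frac{16}{642545} \approx -2.4901 \cdot 10^{-5}$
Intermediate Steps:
$n{\left(h \right)} = \frac{12 + h}{-3 + h}$
$k = \frac{43}{193}$ ($k = - \frac{\left(-83 - 46\right) \frac{1}{153 + 40}}{3} = - \frac{\left(-129\right) \frac{1}{193}}{3} = \left(- \frac{1}{3}\right) \left(- \frac{129}{193}\right) = \frac{43}{193} \approx 0.2228$)
$\frac{1}{-39998 + U{\left(n{\left(-13 \right)},k \right)}} = \frac{1}{-39998 - \left(161 + \frac{12 - 13}{-3 - 13}\right)} = \frac{1}{-39998 - \left(161 + \frac{1}{-16} \left(-1\right)\right)} = \frac{1}{-39998 - \left(161 - - \frac{1}{16}\right)} = \frac{1}{-39998 - \frac{2577}{16}} = \frac{1}{- \frac{642545}{16}} = - \frac{16}{642545}$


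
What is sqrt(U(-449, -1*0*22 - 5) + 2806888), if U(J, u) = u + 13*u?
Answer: 7*sqrt(57282) ≈ 1675.4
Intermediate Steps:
U(J, u) = 14*u
sqrt(U(-449, -1*0*22 - 5) + 2806888) = sqrt(14*(-1*0*22 - 5) + 2806888) = sqrt(14*(0*22 - 5) + 2806888) = sqrt(14*(0 - 5) + 2806888) = sqrt(14*(-5) + 2806888) = sqrt(-70 + 2806888) = sqrt(2806818) = 7*sqrt(57282)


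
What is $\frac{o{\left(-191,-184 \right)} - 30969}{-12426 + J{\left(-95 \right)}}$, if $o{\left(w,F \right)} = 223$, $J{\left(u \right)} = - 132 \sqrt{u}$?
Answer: $\frac{1675657}{684477} - \frac{338206 i \sqrt{95}}{13005063} \approx 2.4481 - 0.25347 i$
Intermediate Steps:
$\frac{o{\left(-191,-184 \right)} - 30969}{-12426 + J{\left(-95 \right)}} = \frac{223 - 30969}{-12426 - 132 \sqrt{-95}} = - \frac{30746}{-12426 - 132 i \sqrt{95}}$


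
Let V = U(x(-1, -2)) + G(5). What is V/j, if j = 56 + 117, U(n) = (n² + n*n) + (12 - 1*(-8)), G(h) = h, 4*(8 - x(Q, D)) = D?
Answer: 339/346 ≈ 0.97977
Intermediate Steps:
x(Q, D) = 8 - D/4
U(n) = 20 + 2*n² (U(n) = (n² + n²) + (12 + 8) = 2*n² + 20 = 20 + 2*n²)
j = 173
V = 339/2 (V = (20 + 2*(8 - ¼*(-2))²) + 5 = (20 + 2*(8 + ½)²) + 5 = (20 + 2*(17/2)²) + 5 = (20 + 2*(289/4)) + 5 = (20 + 289/2) + 5 = 329/2 + 5 = 339/2 ≈ 169.50)
V/j = (339/2)/173 = (339/2)*(1/173) = 339/346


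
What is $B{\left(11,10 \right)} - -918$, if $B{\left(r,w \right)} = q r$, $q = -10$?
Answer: $808$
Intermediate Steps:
$B{\left(r,w \right)} = - 10 r$
$B{\left(11,10 \right)} - -918 = \left(-10\right) 11 - -918 = -110 + 918 = 808$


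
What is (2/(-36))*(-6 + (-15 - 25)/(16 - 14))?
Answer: 13/9 ≈ 1.4444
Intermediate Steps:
(2/(-36))*(-6 + (-15 - 25)/(16 - 14)) = (2*(-1/36))*(-6 - 40/2) = -(-6 - 40*1/2)/18 = -(-6 - 20)/18 = -1/18*(-26) = 13/9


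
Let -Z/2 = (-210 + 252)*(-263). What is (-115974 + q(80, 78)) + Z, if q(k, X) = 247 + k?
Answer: -93555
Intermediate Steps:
Z = 22092 (Z = -2*(-210 + 252)*(-263) = -84*(-263) = -2*(-11046) = 22092)
(-115974 + q(80, 78)) + Z = (-115974 + (247 + 80)) + 22092 = (-115974 + 327) + 22092 = -115647 + 22092 = -93555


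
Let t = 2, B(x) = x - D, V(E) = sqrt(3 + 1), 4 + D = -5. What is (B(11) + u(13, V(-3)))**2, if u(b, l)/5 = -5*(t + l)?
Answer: 6400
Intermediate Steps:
D = -9 (D = -4 - 5 = -9)
V(E) = 2 (V(E) = sqrt(4) = 2)
B(x) = 9 + x (B(x) = x - 1*(-9) = x + 9 = 9 + x)
u(b, l) = -50 - 25*l (u(b, l) = 5*(-5*(2 + l)) = 5*(-10 - 5*l) = -50 - 25*l)
(B(11) + u(13, V(-3)))**2 = ((9 + 11) + (-50 - 25*2))**2 = (20 + (-50 - 50))**2 = (20 - 100)**2 = (-80)**2 = 6400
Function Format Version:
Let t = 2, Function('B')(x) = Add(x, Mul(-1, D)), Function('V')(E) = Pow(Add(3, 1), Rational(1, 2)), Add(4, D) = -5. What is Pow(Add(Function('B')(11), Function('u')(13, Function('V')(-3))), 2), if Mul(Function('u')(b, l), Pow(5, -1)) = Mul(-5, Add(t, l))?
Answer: 6400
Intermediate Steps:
D = -9 (D = Add(-4, -5) = -9)
Function('V')(E) = 2 (Function('V')(E) = Pow(4, Rational(1, 2)) = 2)
Function('B')(x) = Add(9, x) (Function('B')(x) = Add(x, Mul(-1, -9)) = Add(x, 9) = Add(9, x))
Function('u')(b, l) = Add(-50, Mul(-25, l)) (Function('u')(b, l) = Mul(5, Mul(-5, Add(2, l))) = Mul(5, Add(-10, Mul(-5, l))) = Add(-50, Mul(-25, l)))
Pow(Add(Function('B')(11), Function('u')(13, Function('V')(-3))), 2) = Pow(Add(Add(9, 11), Add(-50, Mul(-25, 2))), 2) = Pow(Add(20, Add(-50, -50)), 2) = Pow(Add(20, -100), 2) = Pow(-80, 2) = 6400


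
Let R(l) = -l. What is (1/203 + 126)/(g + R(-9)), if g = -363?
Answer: -25579/71862 ≈ -0.35595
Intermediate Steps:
(1/203 + 126)/(g + R(-9)) = (1/203 + 126)/(-363 - 1*(-9)) = (1/203 + 126)/(-363 + 9) = (25579/203)/(-354) = (25579/203)*(-1/354) = -25579/71862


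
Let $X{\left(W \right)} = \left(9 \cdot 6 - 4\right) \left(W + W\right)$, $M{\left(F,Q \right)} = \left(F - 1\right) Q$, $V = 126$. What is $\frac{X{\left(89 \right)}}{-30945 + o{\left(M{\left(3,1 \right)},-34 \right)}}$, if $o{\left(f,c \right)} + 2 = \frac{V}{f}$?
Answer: $- \frac{2225}{7721} \approx -0.28818$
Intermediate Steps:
$M{\left(F,Q \right)} = Q \left(-1 + F\right)$ ($M{\left(F,Q \right)} = \left(-1 + F\right) Q = Q \left(-1 + F\right)$)
$X{\left(W \right)} = 100 W$ ($X{\left(W \right)} = \left(54 - 4\right) 2 W = 50 \cdot 2 W = 100 W$)
$o{\left(f,c \right)} = -2 + \frac{126}{f}$
$\frac{X{\left(89 \right)}}{-30945 + o{\left(M{\left(3,1 \right)},-34 \right)}} = \frac{100 \cdot 89}{-30945 - \left(2 - \frac{126}{1 \left(-1 + 3\right)}\right)} = \frac{8900}{-30945 - \left(2 - \frac{126}{1 \cdot 2}\right)} = \frac{8900}{-30945 - \left(2 - \frac{126}{2}\right)} = \frac{8900}{-30945 + \left(-2 + 126 \cdot \frac{1}{2}\right)} = \frac{8900}{-30945 + \left(-2 + 63\right)} = \frac{8900}{-30945 + 61} = \frac{8900}{-30884} = 8900 \left(- \frac{1}{30884}\right) = - \frac{2225}{7721}$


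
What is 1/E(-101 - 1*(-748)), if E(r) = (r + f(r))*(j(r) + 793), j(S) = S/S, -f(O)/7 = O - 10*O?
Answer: 1/32877952 ≈ 3.0415e-8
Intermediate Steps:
f(O) = 63*O (f(O) = -7*(O - 10*O) = -(-63)*O = 63*O)
j(S) = 1
E(r) = 50816*r (E(r) = (r + 63*r)*(1 + 793) = (64*r)*794 = 50816*r)
1/E(-101 - 1*(-748)) = 1/(50816*(-101 - 1*(-748))) = 1/(50816*(-101 + 748)) = 1/(50816*647) = 1/32877952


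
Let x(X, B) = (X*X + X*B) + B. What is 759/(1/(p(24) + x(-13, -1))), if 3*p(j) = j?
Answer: 143451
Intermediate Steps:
x(X, B) = B + X² + B*X (x(X, B) = (X² + B*X) + B = B + X² + B*X)
p(j) = j/3
759/(1/(p(24) + x(-13, -1))) = 759/(1/((⅓)*24 + (-1 + (-13)² - 1*(-13)))) = 759/(1/(8 + (-1 + 169 + 13))) = 759/(1/(8 + 181)) = 759/(1/189) = 759*189 = 143451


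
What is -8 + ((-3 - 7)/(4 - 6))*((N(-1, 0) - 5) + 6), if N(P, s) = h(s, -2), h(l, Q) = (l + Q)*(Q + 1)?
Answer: 7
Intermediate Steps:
h(l, Q) = (1 + Q)*(Q + l) (h(l, Q) = (Q + l)*(1 + Q) = (1 + Q)*(Q + l))
N(P, s) = 2 - s (N(P, s) = -2 + s + (-2)² - 2*s = -2 + s + 4 - 2*s = 2 - s)
-8 + ((-3 - 7)/(4 - 6))*((N(-1, 0) - 5) + 6) = -8 + ((-3 - 7)/(4 - 6))*(((2 - 1*0) - 5) + 6) = -8 + (-10/(-2))*(((2 + 0) - 5) + 6) = -8 + (-10*(-½))*((2 - 5) + 6) = -8 + 5*(-3 + 6) = -8 + 5*3 = -8 + 15 = 7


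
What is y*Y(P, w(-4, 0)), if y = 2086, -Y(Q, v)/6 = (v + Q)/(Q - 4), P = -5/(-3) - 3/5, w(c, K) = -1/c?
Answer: 247191/44 ≈ 5618.0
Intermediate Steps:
P = 16/15 (P = -5*(-1/3) - 3*1/5 = 5/3 - 3/5 = 16/15 ≈ 1.0667)
Y(Q, v) = -6*(Q + v)/(-4 + Q) (Y(Q, v) = -6*(v + Q)/(Q - 4) = -6*(Q + v)/(-4 + Q))
y*Y(P, w(-4, 0)) = 2086*(6*(-1*16/15 - (-1)/(-4))/(-4 + 16/15)) = 2086*(6*(-16/15 - (-1)*(-1)/4)/(-44/15)) = 2086*(6*(-15/44)*(-16/15 - 1*1/4)) = 2086*(6*(-15/44)*(-16/15 - 1/4)) = 2086*(6*(-15/44)*(-79/60)) = 2086*(237/88) = 247191/44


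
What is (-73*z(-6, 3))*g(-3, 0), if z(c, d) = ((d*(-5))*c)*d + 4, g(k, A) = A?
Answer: 0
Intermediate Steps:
z(c, d) = 4 - 5*c*d**2 (z(c, d) = ((-5*d)*c)*d + 4 = (-5*c*d)*d + 4 = -5*c*d**2 + 4 = 4 - 5*c*d**2)
(-73*z(-6, 3))*g(-3, 0) = -73*(4 - 5*(-6)*3**2)*0 = -73*(4 - 5*(-6)*9)*0 = -73*(4 + 270)*0 = -73*274*0 = -20002*0 = 0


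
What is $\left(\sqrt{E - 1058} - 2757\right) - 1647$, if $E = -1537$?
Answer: $-4404 + i \sqrt{2595} \approx -4404.0 + 50.941 i$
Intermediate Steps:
$\left(\sqrt{E - 1058} - 2757\right) - 1647 = \left(\sqrt{-1537 - 1058} - 2757\right) - 1647 = \left(\sqrt{-2595} - 2757\right) - 1647 = \left(i \sqrt{2595} - 2757\right) - 1647 = \left(-2757 + i \sqrt{2595}\right) - 1647 = -4404 + i \sqrt{2595}$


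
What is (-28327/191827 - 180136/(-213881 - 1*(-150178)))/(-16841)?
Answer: -32750433591/205796268571421 ≈ -0.00015914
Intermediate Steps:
(-28327/191827 - 180136/(-213881 - 1*(-150178)))/(-16841) = (-28327*1/191827 - 180136/(-213881 + 150178))*(-1/16841) = (-28327/191827 - 180136/(-63703))*(-1/16841) = (-28327/191827 - 180136*(-1/63703))*(-1/16841) = (-28327/191827 + 180136/63703)*(-1/16841) = (32750433591/12219955381)*(-1/16841) = -32750433591/205796268571421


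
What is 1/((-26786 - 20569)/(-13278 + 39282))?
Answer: -788/1435 ≈ -0.54913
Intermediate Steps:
1/((-26786 - 20569)/(-13278 + 39282)) = 1/(-47355/26004) = 1/(-47355*1/26004) = 1/(-1435/788) = -788/1435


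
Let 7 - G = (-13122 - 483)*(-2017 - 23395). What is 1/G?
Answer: -1/345730253 ≈ -2.8924e-9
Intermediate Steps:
G = -345730253 (G = 7 - (-13122 - 483)*(-2017 - 23395) = 7 - (-13605)*(-25412) = 7 - 1*345730260 = 7 - 345730260 = -345730253)
1/G = 1/(-345730253) = -1/345730253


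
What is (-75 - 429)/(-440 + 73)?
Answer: 504/367 ≈ 1.3733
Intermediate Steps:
(-75 - 429)/(-440 + 73) = -504/(-367) = -504*(-1/367) = 504/367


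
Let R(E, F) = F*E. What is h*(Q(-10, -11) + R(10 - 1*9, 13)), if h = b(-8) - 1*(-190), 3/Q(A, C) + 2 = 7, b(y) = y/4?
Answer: 12784/5 ≈ 2556.8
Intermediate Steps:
b(y) = y/4 (b(y) = y*(1/4) = y/4)
Q(A, C) = 3/5 (Q(A, C) = 3/(-2 + 7) = 3/5)
R(E, F) = E*F
h = 188 (h = (1/4)*(-8) - 1*(-190) = -2 + 190 = 188)
h*(Q(-10, -11) + R(10 - 1*9, 13)) = 188*(3/5 + (10 - 1*9)*13) = 188*(3/5 + (10 - 9)*13) = 188*(3/5 + 1*13) = 188*(3/5 + 13) = 188*(68/5) = 12784/5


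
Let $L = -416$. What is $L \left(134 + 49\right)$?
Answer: $-76128$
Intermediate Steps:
$L \left(134 + 49\right) = - 416 \left(134 + 49\right) = \left(-416\right) 183 = -76128$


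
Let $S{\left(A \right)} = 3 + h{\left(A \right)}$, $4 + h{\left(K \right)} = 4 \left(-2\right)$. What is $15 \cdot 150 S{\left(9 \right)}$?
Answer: $-20250$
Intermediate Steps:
$h{\left(K \right)} = -12$ ($h{\left(K \right)} = -4 + 4 \left(-2\right) = -4 - 8 = -12$)
$S{\left(A \right)} = -9$ ($S{\left(A \right)} = 3 - 12 = -9$)
$15 \cdot 150 S{\left(9 \right)} = 15 \cdot 150 \left(-9\right) = 2250 \left(-9\right) = -20250$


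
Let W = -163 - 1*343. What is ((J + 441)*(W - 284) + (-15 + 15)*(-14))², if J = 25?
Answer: 135527059600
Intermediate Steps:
W = -506 (W = -163 - 343 = -506)
((J + 441)*(W - 284) + (-15 + 15)*(-14))² = ((25 + 441)*(-506 - 284) + (-15 + 15)*(-14))² = (466*(-790) + 0*(-14))² = (-368140 + 0)² = (-368140)² = 135527059600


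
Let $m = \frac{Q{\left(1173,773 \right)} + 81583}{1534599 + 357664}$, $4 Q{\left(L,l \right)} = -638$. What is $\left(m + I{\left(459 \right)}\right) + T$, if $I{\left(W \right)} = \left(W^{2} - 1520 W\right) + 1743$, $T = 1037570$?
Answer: $\frac{2090246856011}{3784526} \approx 5.5231 \cdot 10^{5}$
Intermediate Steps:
$Q{\left(L,l \right)} = - \frac{319}{2}$ ($Q{\left(L,l \right)} = \frac{1}{4} \left(-638\right) = - \frac{319}{2}$)
$I{\left(W \right)} = 1743 + W^{2} - 1520 W$
$m = \frac{162847}{3784526}$ ($m = \frac{- \frac{319}{2} + 81583}{1534599 + 357664} = \frac{162847}{2 \cdot 1892263} = \frac{162847}{2} \cdot \frac{1}{1892263} = \frac{162847}{3784526} \approx 0.04303$)
$\left(m + I{\left(459 \right)}\right) + T = \left(\frac{162847}{3784526} + \left(1743 + 459^{2} - 697680\right)\right) + 1037570 = \left(\frac{162847}{3784526} + \left(1743 + 210681 - 697680\right)\right) + 1037570 = \left(\frac{162847}{3784526} - 485256\right) + 1037570 = - \frac{1836463785809}{3784526} + 1037570 = \frac{2090246856011}{3784526}$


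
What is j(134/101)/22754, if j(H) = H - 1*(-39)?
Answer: 4073/2298154 ≈ 0.0017723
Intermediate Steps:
j(H) = 39 + H (j(H) = H + 39 = 39 + H)
j(134/101)/22754 = (39 + 134/101)/22754 = (39 + 134*(1/101))*(1/22754) = (39 + 134/101)*(1/22754) = (4073/101)*(1/22754) = 4073/2298154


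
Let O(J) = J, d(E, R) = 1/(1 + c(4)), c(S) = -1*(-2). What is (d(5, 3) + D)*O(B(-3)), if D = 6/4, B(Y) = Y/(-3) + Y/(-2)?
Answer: 55/12 ≈ 4.5833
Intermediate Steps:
B(Y) = -5*Y/6 (B(Y) = Y*(-1/3) + Y*(-1/2) = -Y/3 - Y/2 = -5*Y/6)
c(S) = 2
d(E, R) = 1/3 (d(E, R) = 1/(1 + 2) = 1/3)
D = 3/2 (D = 6*(1/4) = 3/2 ≈ 1.5000)
(d(5, 3) + D)*O(B(-3)) = (1/3 + 3/2)*(-5/6*(-3)) = (11/6)*(5/2) = 55/12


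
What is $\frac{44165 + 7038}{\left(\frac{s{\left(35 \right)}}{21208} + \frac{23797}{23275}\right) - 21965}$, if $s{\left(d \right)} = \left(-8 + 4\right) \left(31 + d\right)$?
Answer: $- \frac{287211707825}{123202060123} \approx -2.3312$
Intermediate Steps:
$s{\left(d \right)} = -124 - 4 d$ ($s{\left(d \right)} = - 4 \left(31 + d\right) = -124 - 4 d$)
$\frac{44165 + 7038}{\left(\frac{s{\left(35 \right)}}{21208} + \frac{23797}{23275}\right) - 21965} = \frac{44165 + 7038}{\left(\frac{-124 - 140}{21208} + \frac{23797}{23275}\right) - 21965} = \frac{51203}{\left(\left(-124 - 140\right) \frac{1}{21208} + 23797 \cdot \frac{1}{23275}\right) - 21965} = \frac{51203}{\left(\left(-264\right) \frac{1}{21208} + \frac{23797}{23275}\right) - 21965} = \frac{51203}{\left(- \frac{3}{241} + \frac{23797}{23275}\right) - 21965} = \frac{51203}{\frac{5665252}{5609275} - 21965} = \frac{51203}{- \frac{123202060123}{5609275}} = 51203 \left(- \frac{5609275}{123202060123}\right) = - \frac{287211707825}{123202060123}$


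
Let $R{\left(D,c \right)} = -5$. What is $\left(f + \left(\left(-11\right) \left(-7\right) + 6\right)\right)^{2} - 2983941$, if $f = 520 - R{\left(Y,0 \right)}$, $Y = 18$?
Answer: $-2614277$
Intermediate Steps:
$f = 525$ ($f = 520 - -5 = 520 + 5 = 525$)
$\left(f + \left(\left(-11\right) \left(-7\right) + 6\right)\right)^{2} - 2983941 = \left(525 + \left(\left(-11\right) \left(-7\right) + 6\right)\right)^{2} - 2983941 = \left(525 + \left(77 + 6\right)\right)^{2} - 2983941 = \left(525 + 83\right)^{2} - 2983941 = 608^{2} - 2983941 = 369664 - 2983941 = -2614277$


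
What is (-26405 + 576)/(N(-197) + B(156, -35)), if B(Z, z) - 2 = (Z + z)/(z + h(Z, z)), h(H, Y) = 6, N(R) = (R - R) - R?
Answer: -749041/5650 ≈ -132.57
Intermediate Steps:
N(R) = -R (N(R) = 0 - R = -R)
B(Z, z) = 2 + (Z + z)/(6 + z) (B(Z, z) = 2 + (Z + z)/(z + 6) = 2 + (Z + z)/(6 + z))
(-26405 + 576)/(N(-197) + B(156, -35)) = (-26405 + 576)/(-1*(-197) + (12 + 156 + 3*(-35))/(6 - 35)) = -25829/(197 + (12 + 156 - 105)/(-29)) = -25829/(197 - 1/29*63) = -25829/(197 - 63/29) = -25829/5650/29 = -25829*29/5650 = -749041/5650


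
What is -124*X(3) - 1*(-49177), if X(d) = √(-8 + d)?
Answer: 49177 - 124*I*√5 ≈ 49177.0 - 277.27*I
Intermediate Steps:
-124*X(3) - 1*(-49177) = -124*√(-8 + 3) - 1*(-49177) = -124*I*√5 + 49177 = 49177 - 124*I*√5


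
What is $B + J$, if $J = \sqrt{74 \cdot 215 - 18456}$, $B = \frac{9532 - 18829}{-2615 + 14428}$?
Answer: $- \frac{9297}{11813} + i \sqrt{2546} \approx -0.78701 + 50.458 i$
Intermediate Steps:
$B = - \frac{9297}{11813} \approx -0.78701$
$J = i \sqrt{2546}$ ($J = \sqrt{15910 - 18456} = \sqrt{-2546} = i \sqrt{2546} \approx 50.458 i$)
$B + J = - \frac{9297}{11813} + i \sqrt{2546}$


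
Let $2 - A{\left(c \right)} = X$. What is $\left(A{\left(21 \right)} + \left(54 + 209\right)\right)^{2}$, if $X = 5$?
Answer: $67600$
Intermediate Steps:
$A{\left(c \right)} = -3$ ($A{\left(c \right)} = 2 - 5 = -3$)
$\left(A{\left(21 \right)} + \left(54 + 209\right)\right)^{2} = \left(-3 + \left(54 + 209\right)\right)^{2} = \left(-3 + 263\right)^{2} = 260^{2} = 67600$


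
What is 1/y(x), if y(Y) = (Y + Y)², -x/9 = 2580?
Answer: 1/2156673600 ≈ 4.6368e-10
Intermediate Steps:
x = -23220 (x = -9*2580 = -23220)
y(Y) = 4*Y² (y(Y) = (2*Y)² = 4*Y²)
1/y(x) = 1/(4*(-23220)²) = 1/(4*539168400) = 1/2156673600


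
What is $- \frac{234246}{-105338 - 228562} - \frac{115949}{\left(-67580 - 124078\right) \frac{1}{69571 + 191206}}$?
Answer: $\frac{46741311224373}{296271325} \approx 1.5777 \cdot 10^{5}$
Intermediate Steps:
$- \frac{234246}{-105338 - 228562} - \frac{115949}{\left(-67580 - 124078\right) \frac{1}{69571 + 191206}} = - \frac{234246}{-105338 - 228562} - \frac{115949}{\left(-191658\right) \frac{1}{260777}} = - \frac{234246}{-333900} - \frac{115949}{\left(-191658\right) \frac{1}{260777}} = \left(-234246\right) \left(- \frac{1}{333900}\right) - \frac{115949}{- \frac{191658}{260777}} = \frac{39041}{55650} - - \frac{30236832373}{191658} = \frac{39041}{55650} + \frac{30236832373}{191658} = \frac{46741311224373}{296271325}$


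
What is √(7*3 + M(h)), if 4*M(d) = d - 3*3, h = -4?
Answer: √71/2 ≈ 4.2131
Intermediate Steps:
M(d) = -9/4 + d/4 (M(d) = (d - 3*3)/4 = (d - 9)/4 = (-9 + d)/4 = -9/4 + d/4)
√(7*3 + M(h)) = √(7*3 + (-9/4 + (¼)*(-4))) = √(21 + (-9/4 - 1)) = √(21 - 13/4) = √(71/4) = √71/2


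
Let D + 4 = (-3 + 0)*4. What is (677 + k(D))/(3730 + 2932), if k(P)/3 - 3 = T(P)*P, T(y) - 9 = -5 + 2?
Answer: 199/3331 ≈ 0.059742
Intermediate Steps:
T(y) = 6 (T(y) = 9 + (-5 + 2) = 9 - 3 = 6)
D = -16 (D = -4 + (-3 + 0)*4 = -4 - 3*4 = -4 - 12 = -16)
k(P) = 9 + 18*P (k(P) = 9 + 3*(6*P) = 9 + 18*P)
(677 + k(D))/(3730 + 2932) = (677 + (9 + 18*(-16)))/(3730 + 2932) = (677 + (9 - 288))/6662 = (677 - 279)*(1/6662) = 398*(1/6662) = 199/3331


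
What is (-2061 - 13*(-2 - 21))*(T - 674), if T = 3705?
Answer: -5340622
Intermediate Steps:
(-2061 - 13*(-2 - 21))*(T - 674) = (-2061 - 13*(-2 - 21))*(3705 - 674) = (-2061 - 13*(-23))*3031 = (-2061 + 299)*3031 = -1762*3031 = -5340622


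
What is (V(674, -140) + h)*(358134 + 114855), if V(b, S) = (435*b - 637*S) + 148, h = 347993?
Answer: 345523667379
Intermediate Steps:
V(b, S) = 148 - 637*S + 435*b (V(b, S) = (-637*S + 435*b) + 148 = 148 - 637*S + 435*b)
(V(674, -140) + h)*(358134 + 114855) = ((148 - 637*(-140) + 435*674) + 347993)*(358134 + 114855) = ((148 + 89180 + 293190) + 347993)*472989 = (382518 + 347993)*472989 = 730511*472989 = 345523667379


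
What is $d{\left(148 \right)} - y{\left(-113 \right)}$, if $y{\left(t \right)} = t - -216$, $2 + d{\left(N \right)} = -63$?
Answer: $-168$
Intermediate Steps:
$d{\left(N \right)} = -65$ ($d{\left(N \right)} = -2 - 63 = -65$)
$y{\left(t \right)} = 216 + t$ ($y{\left(t \right)} = t + 216 = 216 + t$)
$d{\left(148 \right)} - y{\left(-113 \right)} = -65 - \left(216 - 113\right) = -65 - 103 = -168$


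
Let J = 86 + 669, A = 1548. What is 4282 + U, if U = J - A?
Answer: 3489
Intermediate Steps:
J = 755
U = -793 (U = 755 - 1*1548 = 755 - 1548 = -793)
4282 + U = 4282 - 793 = 3489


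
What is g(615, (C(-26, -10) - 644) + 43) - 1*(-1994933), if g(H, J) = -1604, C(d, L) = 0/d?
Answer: 1993329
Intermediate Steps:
C(d, L) = 0
g(615, (C(-26, -10) - 644) + 43) - 1*(-1994933) = -1604 - 1*(-1994933) = -1604 + 1994933 = 1993329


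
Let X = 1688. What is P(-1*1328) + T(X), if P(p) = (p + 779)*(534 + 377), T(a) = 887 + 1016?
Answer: -498236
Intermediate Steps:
T(a) = 1903
P(p) = 709669 + 911*p (P(p) = (779 + p)*911 = 709669 + 911*p)
P(-1*1328) + T(X) = (709669 + 911*(-1*1328)) + 1903 = (709669 + 911*(-1328)) + 1903 = (709669 - 1209808) + 1903 = -500139 + 1903 = -498236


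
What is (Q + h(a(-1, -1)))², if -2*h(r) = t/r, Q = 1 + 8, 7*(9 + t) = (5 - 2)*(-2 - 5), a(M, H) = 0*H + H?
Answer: 9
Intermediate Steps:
a(M, H) = H (a(M, H) = 0 + H = H)
t = -12 (t = -9 + ((5 - 2)*(-2 - 5))/7 = -9 + (3*(-7))/7 = -9 + (⅐)*(-21) = -9 - 3 = -12)
Q = 9
h(r) = 6/r (h(r) = -(-6)/r = 6/r)
(Q + h(a(-1, -1)))² = (9 + 6/(-1))² = (9 + 6*(-1))² = (9 - 6)² = 3² = 9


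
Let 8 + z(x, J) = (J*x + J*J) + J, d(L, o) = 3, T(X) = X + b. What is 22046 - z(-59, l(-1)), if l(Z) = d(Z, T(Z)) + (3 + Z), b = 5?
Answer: 22319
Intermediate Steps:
T(X) = 5 + X (T(X) = X + 5 = 5 + X)
l(Z) = 6 + Z (l(Z) = 3 + (3 + Z) = 6 + Z)
z(x, J) = -8 + J + J² + J*x (z(x, J) = -8 + ((J*x + J*J) + J) = -8 + ((J*x + J²) + J) = -8 + ((J² + J*x) + J) = -8 + (J + J² + J*x) = -8 + J + J² + J*x)
22046 - z(-59, l(-1)) = 22046 - (-8 + (6 - 1) + (6 - 1)² + (6 - 1)*(-59)) = 22046 - (-8 + 5 + 5² + 5*(-59)) = 22046 - (-8 + 5 + 25 - 295) = 22046 - 1*(-273) = 22046 + 273 = 22319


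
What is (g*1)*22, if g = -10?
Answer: -220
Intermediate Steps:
(g*1)*22 = -10*1*22 = -10*22 = -220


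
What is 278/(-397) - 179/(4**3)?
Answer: -88855/25408 ≈ -3.4971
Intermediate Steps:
278/(-397) - 179/(4**3) = 278*(-1/397) - 179/64 = -278/397 - 179*1/64 = -278/397 - 179/64 = -88855/25408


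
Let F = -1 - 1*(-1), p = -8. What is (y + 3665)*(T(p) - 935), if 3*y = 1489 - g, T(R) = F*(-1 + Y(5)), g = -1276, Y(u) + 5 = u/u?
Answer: -12865600/3 ≈ -4.2885e+6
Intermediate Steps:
Y(u) = -4 (Y(u) = -5 + u/u = -5 + 1 = -4)
F = 0 (F = -1 + 1 = 0)
T(R) = 0 (T(R) = 0*(-1 - 4) = 0*(-5) = 0)
y = 2765/3 (y = (1489 - 1*(-1276))/3 = (1489 + 1276)/3 = (1/3)*2765 = 2765/3 ≈ 921.67)
(y + 3665)*(T(p) - 935) = (2765/3 + 3665)*(0 - 935) = (13760/3)*(-935) = -12865600/3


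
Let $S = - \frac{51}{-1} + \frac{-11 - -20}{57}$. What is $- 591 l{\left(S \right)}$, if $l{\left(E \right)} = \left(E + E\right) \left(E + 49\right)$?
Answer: $- \frac{2186364312}{361} \approx -6.0564 \cdot 10^{6}$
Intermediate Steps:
$S = \frac{972}{19}$ ($S = \left(-51\right) \left(-1\right) + \left(-11 + 20\right) \frac{1}{57} = 51 + 9 \cdot \frac{1}{57} = 51 + \frac{3}{19} = \frac{972}{19} \approx 51.158$)
$l{\left(E \right)} = 2 E \left(49 + E\right)$
$- 591 l{\left(S \right)} = - 591 \cdot 2 \cdot \frac{972}{19} \left(49 + \frac{972}{19}\right) = - 591 \cdot 2 \cdot \frac{972}{19} \cdot \frac{1903}{19} = \left(-591\right) \frac{3699432}{361} = - \frac{2186364312}{361}$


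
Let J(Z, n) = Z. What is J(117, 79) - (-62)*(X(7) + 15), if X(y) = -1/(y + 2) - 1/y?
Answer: 64969/63 ≈ 1031.3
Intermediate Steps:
X(y) = -1/y - 1/(2 + y) (X(y) = -1/(2 + y) - 1/y = -1/y - 1/(2 + y))
J(117, 79) - (-62)*(X(7) + 15) = 117 - (-62)*(2*(-1 - 1*7)/(7*(2 + 7)) + 15) = 117 - (-62)*(2*(⅐)*(-1 - 7)/9 + 15) = 117 - (-62)*(2*(⅐)*(⅑)*(-8) + 15) = 117 - (-62)*(-16/63 + 15) = 117 - (-62)*929/63 = 117 - 1*(-57598/63) = 117 + 57598/63 = 64969/63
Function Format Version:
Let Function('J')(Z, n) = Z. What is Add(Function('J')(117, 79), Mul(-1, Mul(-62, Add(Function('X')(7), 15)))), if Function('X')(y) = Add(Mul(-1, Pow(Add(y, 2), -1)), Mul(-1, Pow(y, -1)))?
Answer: Rational(64969, 63) ≈ 1031.3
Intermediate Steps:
Function('X')(y) = Add(Mul(-1, Pow(y, -1)), Mul(-1, Pow(Add(2, y), -1))) (Function('X')(y) = Add(Mul(-1, Pow(Add(2, y), -1)), Mul(-1, Pow(y, -1))) = Add(Mul(-1, Pow(y, -1)), Mul(-1, Pow(Add(2, y), -1))))
Add(Function('J')(117, 79), Mul(-1, Mul(-62, Add(Function('X')(7), 15)))) = Add(117, Mul(-1, Mul(-62, Add(Mul(2, Pow(7, -1), Pow(Add(2, 7), -1), Add(-1, Mul(-1, 7))), 15)))) = Add(117, Mul(-1, Mul(-62, Add(Mul(2, Rational(1, 7), Pow(9, -1), Add(-1, -7)), 15)))) = Add(117, Mul(-1, Mul(-62, Add(Mul(2, Rational(1, 7), Rational(1, 9), -8), 15)))) = Add(117, Mul(-1, Mul(-62, Add(Rational(-16, 63), 15)))) = Add(117, Mul(-1, Mul(-62, Rational(929, 63)))) = Add(117, Mul(-1, Rational(-57598, 63))) = Add(117, Rational(57598, 63)) = Rational(64969, 63)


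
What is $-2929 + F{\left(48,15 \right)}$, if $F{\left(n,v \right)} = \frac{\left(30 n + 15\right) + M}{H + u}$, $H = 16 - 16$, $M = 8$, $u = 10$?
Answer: $- \frac{27827}{10} \approx -2782.7$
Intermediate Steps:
$H = 0$
$F{\left(n,v \right)} = \frac{23}{10} + 3 n$ ($F{\left(n,v \right)} = \frac{\left(30 n + 15\right) + 8}{0 + 10} = \frac{\left(15 + 30 n\right) + 8}{10} = \left(23 + 30 n\right) \frac{1}{10} = \frac{23}{10} + 3 n$)
$-2929 + F{\left(48,15 \right)} = -2929 + \left(\frac{23}{10} + 3 \cdot 48\right) = -2929 + \left(\frac{23}{10} + 144\right) = -2929 + \frac{1463}{10} = - \frac{27827}{10}$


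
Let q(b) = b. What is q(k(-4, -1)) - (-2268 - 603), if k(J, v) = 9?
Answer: 2880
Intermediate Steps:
q(k(-4, -1)) - (-2268 - 603) = 9 - (-2268 - 603) = 9 - 1*(-2871) = 9 + 2871 = 2880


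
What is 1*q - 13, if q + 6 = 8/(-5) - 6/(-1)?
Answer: -73/5 ≈ -14.600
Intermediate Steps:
q = -8/5 (q = -6 + (8/(-5) - 6/(-1)) = -6 + (8*(-⅕) - 6*(-1)) = -6 + (-8/5 + 6) = -6 + 22/5 = -8/5 ≈ -1.6000)
1*q - 13 = 1*(-8/5) - 13 = -8/5 - 13 = -73/5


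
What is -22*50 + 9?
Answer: -1091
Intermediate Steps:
-22*50 + 9 = -1100 + 9 = -1091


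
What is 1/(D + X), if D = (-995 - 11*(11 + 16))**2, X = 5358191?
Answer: 1/7027455 ≈ 1.4230e-7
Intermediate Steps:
D = 1669264 (D = (-995 - 11*27)**2 = (-995 - 297)**2 = (-1292)**2 = 1669264)
1/(D + X) = 1/(1669264 + 5358191) = 1/7027455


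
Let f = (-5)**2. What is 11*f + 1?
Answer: 276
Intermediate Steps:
f = 25
11*f + 1 = 11*25 + 1 = 275 + 1 = 276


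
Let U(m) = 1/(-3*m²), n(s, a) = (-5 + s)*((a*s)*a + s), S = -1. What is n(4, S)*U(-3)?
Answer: 8/27 ≈ 0.29630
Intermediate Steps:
n(s, a) = (-5 + s)*(s + s*a²) (n(s, a) = (-5 + s)*(s*a² + s) = (-5 + s)*(s + s*a²))
U(m) = -1/(3*m²)
n(4, S)*U(-3) = (4*(-5 + 4 - 5*(-1)² + 4*(-1)²))*(-⅓/(-3)²) = (4*(-5 + 4 - 5*1 + 4*1))*(-⅓*⅑) = (4*(-5 + 4 - 5 + 4))*(-1/27) = (4*(-2))*(-1/27) = -8*(-1/27) = 8/27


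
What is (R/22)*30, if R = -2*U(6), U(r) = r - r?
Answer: 0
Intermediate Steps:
U(r) = 0
R = 0 (R = -2*0 = 0)
(R/22)*30 = (0/22)*30 = (0*(1/22))*30 = 0*30 = 0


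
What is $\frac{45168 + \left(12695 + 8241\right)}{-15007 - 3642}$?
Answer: $- \frac{66104}{18649} \approx -3.5446$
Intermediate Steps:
$\frac{45168 + \left(12695 + 8241\right)}{-15007 - 3642} = \frac{45168 + 20936}{-18649} = 66104 \left(- \frac{1}{18649}\right) = - \frac{66104}{18649}$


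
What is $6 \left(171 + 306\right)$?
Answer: $2862$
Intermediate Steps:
$6 \left(171 + 306\right) = 6 \cdot 477 = 2862$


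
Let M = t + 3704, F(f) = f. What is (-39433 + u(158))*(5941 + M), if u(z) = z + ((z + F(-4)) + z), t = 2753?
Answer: -483063274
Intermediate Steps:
M = 6457 (M = 2753 + 3704 = 6457)
u(z) = -4 + 3*z (u(z) = z + ((z - 4) + z) = z + ((-4 + z) + z) = z + (-4 + 2*z) = -4 + 3*z)
(-39433 + u(158))*(5941 + M) = (-39433 + (-4 + 3*158))*(5941 + 6457) = (-39433 + (-4 + 474))*12398 = (-39433 + 470)*12398 = -38963*12398 = -483063274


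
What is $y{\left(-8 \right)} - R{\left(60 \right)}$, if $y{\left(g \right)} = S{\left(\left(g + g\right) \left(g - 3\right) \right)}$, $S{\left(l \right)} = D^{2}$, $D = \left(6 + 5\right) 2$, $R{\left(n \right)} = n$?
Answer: $424$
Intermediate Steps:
$D = 22$ ($D = 11 \cdot 2 = 22$)
$S{\left(l \right)} = 484$ ($S{\left(l \right)} = 22^{2} = 484$)
$y{\left(g \right)} = 484$
$y{\left(-8 \right)} - R{\left(60 \right)} = 484 - 60 = 424$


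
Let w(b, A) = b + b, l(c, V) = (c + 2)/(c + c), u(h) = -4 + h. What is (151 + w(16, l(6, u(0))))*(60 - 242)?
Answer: -33306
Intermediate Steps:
l(c, V) = (2 + c)/(2*c) (l(c, V) = (2 + c)/((2*c)) = (2 + c)*(1/(2*c)) = (2 + c)/(2*c))
w(b, A) = 2*b
(151 + w(16, l(6, u(0))))*(60 - 242) = (151 + 2*16)*(60 - 242) = (151 + 32)*(-182) = 183*(-182) = -33306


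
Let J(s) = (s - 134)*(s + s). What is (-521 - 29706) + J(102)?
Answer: -36755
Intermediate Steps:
J(s) = 2*s*(-134 + s) (J(s) = (-134 + s)*(2*s) = 2*s*(-134 + s))
(-521 - 29706) + J(102) = (-521 - 29706) + 2*102*(-134 + 102) = -30227 + 2*102*(-32) = -30227 - 6528 = -36755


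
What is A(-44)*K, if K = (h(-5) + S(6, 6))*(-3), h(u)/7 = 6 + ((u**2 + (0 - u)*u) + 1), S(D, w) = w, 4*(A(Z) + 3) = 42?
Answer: -2475/2 ≈ -1237.5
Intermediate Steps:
A(Z) = 15/2 (A(Z) = -3 + (1/4)*42 = -3 + 21/2 = 15/2)
h(u) = 49 (h(u) = 7*(6 + ((u**2 + (0 - u)*u) + 1)) = 7*(6 + ((u**2 + (-u)*u) + 1)) = 7*(6 + ((u**2 - u**2) + 1)) = 7*(6 + (0 + 1)) = 7*(6 + 1) = 7*7 = 49)
K = -165 (K = (49 + 6)*(-3) = 55*(-3) = -165)
A(-44)*K = (15/2)*(-165) = -2475/2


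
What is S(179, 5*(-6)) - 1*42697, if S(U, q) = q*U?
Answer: -48067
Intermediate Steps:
S(U, q) = U*q
S(179, 5*(-6)) - 1*42697 = 179*(5*(-6)) - 1*42697 = 179*(-30) - 42697 = -5370 - 42697 = -48067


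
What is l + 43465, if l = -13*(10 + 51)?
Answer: 42672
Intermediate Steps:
l = -793 (l = -13*61 = -793)
l + 43465 = -793 + 43465 = 42672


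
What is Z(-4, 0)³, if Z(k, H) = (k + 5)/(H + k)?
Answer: -1/64 ≈ -0.015625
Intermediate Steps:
Z(k, H) = (5 + k)/(H + k)
Z(-4, 0)³ = ((5 - 4)/(0 - 4))³ = (1/(-4))³ = (-¼*1)³ = (-¼)³ = -1/64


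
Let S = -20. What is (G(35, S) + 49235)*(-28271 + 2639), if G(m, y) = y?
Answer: -1261478880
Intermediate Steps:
(G(35, S) + 49235)*(-28271 + 2639) = (-20 + 49235)*(-28271 + 2639) = 49215*(-25632) = -1261478880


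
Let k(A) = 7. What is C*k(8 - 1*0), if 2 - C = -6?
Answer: 56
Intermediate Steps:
C = 8 (C = 2 - 1*(-6) = 2 + 6 = 8)
C*k(8 - 1*0) = 8*7 = 56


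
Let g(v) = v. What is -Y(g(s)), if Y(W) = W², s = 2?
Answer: -4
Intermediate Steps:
-Y(g(s)) = -1*2² = -1*4 = -4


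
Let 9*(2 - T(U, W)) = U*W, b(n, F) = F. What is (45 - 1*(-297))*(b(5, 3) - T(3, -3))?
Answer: 0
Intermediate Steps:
T(U, W) = 2 - U*W/9
(45 - 1*(-297))*(b(5, 3) - T(3, -3)) = (45 - 1*(-297))*(3 - (2 - ⅑*3*(-3))) = (45 + 297)*(3 - (2 + 1)) = 342*(3 - 1*3) = 342*(3 - 3) = 342*0 = 0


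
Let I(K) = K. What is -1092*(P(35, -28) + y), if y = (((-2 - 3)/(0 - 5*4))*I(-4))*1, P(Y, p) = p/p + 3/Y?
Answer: -468/5 ≈ -93.600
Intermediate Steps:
P(Y, p) = 1 + 3/Y
y = -1 (y = (((-2 - 3)/(0 - 5*4))*(-4))*1 = (-5/(0 - 20)*(-4))*1 = (-5/(-20)*(-4))*1 = (-5*(-1/20)*(-4))*1 = ((¼)*(-4))*1 = -1*1 = -1)
-1092*(P(35, -28) + y) = -1092*((3 + 35)/35 - 1) = -1092*((1/35)*38 - 1) = -1092*(38/35 - 1) = -1092*3/35 = -468/5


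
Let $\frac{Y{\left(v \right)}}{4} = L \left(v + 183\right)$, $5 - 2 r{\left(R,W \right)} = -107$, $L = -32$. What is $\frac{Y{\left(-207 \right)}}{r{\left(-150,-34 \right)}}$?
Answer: $\frac{384}{7} \approx 54.857$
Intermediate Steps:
$r{\left(R,W \right)} = 56$ ($r{\left(R,W \right)} = \frac{5}{2} - - \frac{107}{2} = \frac{5}{2} + \frac{107}{2} = 56$)
$Y{\left(v \right)} = -23424 - 128 v$ ($Y{\left(v \right)} = 4 \left(- 32 \left(v + 183\right)\right) = 4 \left(- 32 \left(183 + v\right)\right) = 4 \left(-5856 - 32 v\right) = -23424 - 128 v$)
$\frac{Y{\left(-207 \right)}}{r{\left(-150,-34 \right)}} = \frac{-23424 - -26496}{56} = \left(-23424 + 26496\right) \frac{1}{56} = 3072 \cdot \frac{1}{56} = \frac{384}{7}$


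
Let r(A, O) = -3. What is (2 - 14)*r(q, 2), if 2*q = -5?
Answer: 36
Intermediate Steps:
q = -5/2 (q = (½)*(-5) = -5/2 ≈ -2.5000)
(2 - 14)*r(q, 2) = (2 - 14)*(-3) = -12*(-3) = 36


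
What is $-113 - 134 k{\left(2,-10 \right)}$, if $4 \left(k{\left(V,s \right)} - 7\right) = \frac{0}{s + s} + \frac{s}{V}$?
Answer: $- \frac{1767}{2} \approx -883.5$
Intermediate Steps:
$k{\left(V,s \right)} = 7 + \frac{s}{4 V}$ ($k{\left(V,s \right)} = 7 + \frac{\frac{0}{s + s} + \frac{s}{V}}{4} = 7 + \frac{\frac{0}{2 s} + \frac{s}{V}}{4} = 7 + \frac{0 \frac{1}{2 s} + \frac{s}{V}}{4} = 7 + \frac{0 + \frac{s}{V}}{4} = 7 + \frac{s \frac{1}{V}}{4} = 7 + \frac{s}{4 V}$)
$-113 - 134 k{\left(2,-10 \right)} = -113 - 134 \left(7 + \frac{1}{4} \left(-10\right) \frac{1}{2}\right) = -113 - 134 \left(7 - \frac{5}{4}\right) = -113 - \frac{1541}{2} = - \frac{1767}{2}$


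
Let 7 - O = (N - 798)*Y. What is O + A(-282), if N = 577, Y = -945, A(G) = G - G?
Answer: -208838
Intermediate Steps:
A(G) = 0
O = -208838 (O = 7 - (577 - 798)*(-945) = 7 - (-221)*(-945) = 7 - 1*208845 = 7 - 208845 = -208838)
O + A(-282) = -208838 + 0 = -208838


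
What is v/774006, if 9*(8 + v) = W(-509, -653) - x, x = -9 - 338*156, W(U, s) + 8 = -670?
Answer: 17329/2322018 ≈ 0.0074629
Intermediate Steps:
W(U, s) = -678 (W(U, s) = -8 - 670 = -678)
x = -52737 (x = -9 - 52728 = -52737)
v = 17329/3 (v = -8 + (-678 - 1*(-52737))/9 = -8 + (-678 + 52737)/9 = -8 + (1/9)*52059 = -8 + 17353/3 = 17329/3 ≈ 5776.3)
v/774006 = (17329/3)/774006 = (17329/3)*(1/774006) = 17329/2322018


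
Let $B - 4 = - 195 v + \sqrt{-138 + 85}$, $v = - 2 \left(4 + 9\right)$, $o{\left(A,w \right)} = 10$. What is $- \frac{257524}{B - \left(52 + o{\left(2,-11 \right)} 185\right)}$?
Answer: $- \frac{816866128}{10061637} + \frac{257524 i \sqrt{53}}{10061637} \approx -81.186 + 0.18633 i$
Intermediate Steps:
$v = -26$ ($v = \left(-2\right) 13 = -26$)
$B = 5074 + i \sqrt{53}$ ($B = 4 + \left(\left(-195\right) \left(-26\right) + \sqrt{-138 + 85}\right) = 4 + \left(5070 + \sqrt{-53}\right) = 4 + \left(5070 + i \sqrt{53}\right) = 5074 + i \sqrt{53} \approx 5074.0 + 7.2801 i$)
$- \frac{257524}{B - \left(52 + o{\left(2,-11 \right)} 185\right)} = - \frac{257524}{\left(5074 + i \sqrt{53}\right) - \left(52 + 10 \cdot 185\right)} = - \frac{257524}{\left(5074 + i \sqrt{53}\right) - \left(52 + 1850\right)} = - \frac{257524}{\left(5074 + i \sqrt{53}\right) - 1902} = - \frac{257524}{3172 + i \sqrt{53}}$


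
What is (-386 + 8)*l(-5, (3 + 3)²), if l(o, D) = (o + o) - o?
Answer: 1890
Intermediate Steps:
l(o, D) = o (l(o, D) = 2*o - o = o)
(-386 + 8)*l(-5, (3 + 3)²) = (-386 + 8)*(-5) = -378*(-5) = 1890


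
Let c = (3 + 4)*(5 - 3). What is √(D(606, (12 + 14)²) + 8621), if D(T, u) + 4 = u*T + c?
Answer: √418287 ≈ 646.75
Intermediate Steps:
c = 14 (c = 7*2 = 14)
D(T, u) = 10 + T*u (D(T, u) = -4 + (u*T + 14) = -4 + (T*u + 14) = -4 + (14 + T*u) = 10 + T*u)
√(D(606, (12 + 14)²) + 8621) = √((10 + 606*(12 + 14)²) + 8621) = √((10 + 606*26²) + 8621) = √((10 + 606*676) + 8621) = √((10 + 409656) + 8621) = √(409666 + 8621) = √418287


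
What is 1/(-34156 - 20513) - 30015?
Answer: -1640890036/54669 ≈ -30015.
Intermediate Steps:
1/(-34156 - 20513) - 30015 = 1/(-54669) - 30015 = -1/54669 - 30015 = -1640890036/54669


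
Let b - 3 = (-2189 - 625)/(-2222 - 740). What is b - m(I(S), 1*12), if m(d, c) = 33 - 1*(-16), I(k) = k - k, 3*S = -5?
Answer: -66719/1481 ≈ -45.050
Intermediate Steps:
S = -5/3 (S = (1/3)*(-5) = -5/3 ≈ -1.6667)
I(k) = 0
b = 5850/1481 (b = 3 + (-2189 - 625)/(-2222 - 740) = 3 - 2814/(-2962) = 3 - 2814*(-1/2962) = 3 + 1407/1481 = 5850/1481 ≈ 3.9500)
m(d, c) = 49 (m(d, c) = 33 + 16 = 49)
b - m(I(S), 1*12) = 5850/1481 - 1*49 = 5850/1481 - 49 = -66719/1481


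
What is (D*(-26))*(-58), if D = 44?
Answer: 66352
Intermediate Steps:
(D*(-26))*(-58) = (44*(-26))*(-58) = -1144*(-58) = 66352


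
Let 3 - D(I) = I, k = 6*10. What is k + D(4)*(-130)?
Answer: 190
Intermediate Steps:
k = 60
D(I) = 3 - I
k + D(4)*(-130) = 60 + (3 - 1*4)*(-130) = 60 + (3 - 4)*(-130) = 60 - 1*(-130) = 60 + 130 = 190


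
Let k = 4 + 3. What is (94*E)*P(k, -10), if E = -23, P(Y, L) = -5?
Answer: 10810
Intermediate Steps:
k = 7
(94*E)*P(k, -10) = (94*(-23))*(-5) = -2162*(-5) = 10810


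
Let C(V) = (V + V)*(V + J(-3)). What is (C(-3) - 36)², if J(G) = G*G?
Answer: 5184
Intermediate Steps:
J(G) = G²
C(V) = 2*V*(9 + V) (C(V) = (V + V)*(V + (-3)²) = (2*V)*(V + 9) = (2*V)*(9 + V) = 2*V*(9 + V))
(C(-3) - 36)² = (2*(-3)*(9 - 3) - 36)² = (2*(-3)*6 - 36)² = (-36 - 36)² = (-72)² = 5184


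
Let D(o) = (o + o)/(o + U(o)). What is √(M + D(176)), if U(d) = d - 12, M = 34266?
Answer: √247579330/85 ≈ 185.11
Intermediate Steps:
U(d) = -12 + d
D(o) = 2*o/(-12 + 2*o) (D(o) = (o + o)/(o + (-12 + o)) = (2*o)/(-12 + 2*o) = 2*o/(-12 + 2*o))
√(M + D(176)) = √(34266 + 176/(-6 + 176)) = √(34266 + 176/170) = √(34266 + 176*(1/170)) = √(34266 + 88/85) = √(2912698/85) = √247579330/85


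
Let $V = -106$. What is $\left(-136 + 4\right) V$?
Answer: $13992$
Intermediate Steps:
$\left(-136 + 4\right) V = \left(-136 + 4\right) \left(-106\right) = \left(-132\right) \left(-106\right) = 13992$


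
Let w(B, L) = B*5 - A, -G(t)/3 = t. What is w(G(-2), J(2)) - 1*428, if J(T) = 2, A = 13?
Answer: -411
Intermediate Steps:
G(t) = -3*t
w(B, L) = -13 + 5*B (w(B, L) = B*5 - 1*13 = 5*B - 13 = -13 + 5*B)
w(G(-2), J(2)) - 1*428 = (-13 + 5*(-3*(-2))) - 1*428 = (-13 + 5*6) - 428 = (-13 + 30) - 428 = 17 - 428 = -411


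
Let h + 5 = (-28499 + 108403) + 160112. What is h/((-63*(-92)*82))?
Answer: 240011/475272 ≈ 0.50500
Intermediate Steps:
h = 240011 (h = -5 + ((-28499 + 108403) + 160112) = -5 + (79904 + 160112) = -5 + 240016 = 240011)
h/((-63*(-92)*82)) = 240011/((-63*(-92)*82)) = 240011/((5796*82)) = 240011/475272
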